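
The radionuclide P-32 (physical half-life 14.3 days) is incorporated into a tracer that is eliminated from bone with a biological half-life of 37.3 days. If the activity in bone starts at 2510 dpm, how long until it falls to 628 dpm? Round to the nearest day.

21 days

1/t_eff = 1/t_phys + 1/t_biol = 1/14.3 + 1/37.3 = 0.09674 per day.
t_eff = 14.3 × 37.3 / (14.3 + 37.3) ≈ 10.337 days.
n = log₂(2510/628) ≈ 1.9989; t = 1.9989 × 10.337 ≈ 20.662 days.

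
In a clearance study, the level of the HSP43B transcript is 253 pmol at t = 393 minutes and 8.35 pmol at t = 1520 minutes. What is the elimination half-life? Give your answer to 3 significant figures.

Over Δt = 1520 − 393 = 1127 minutes, the level fell by a factor of 253/8.35 ≈ 30.299.
n = log₂(30.299) ≈ 4.9212 half-lives, so t½ = 1127/4.9212 ≈ 229.01 minutes.

229 minutes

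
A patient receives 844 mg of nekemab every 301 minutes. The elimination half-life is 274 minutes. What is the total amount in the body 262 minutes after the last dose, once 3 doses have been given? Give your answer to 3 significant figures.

The 3 doses were given 864, 563, 262 minutes ago.
Total = 844·(1/2)^(864/274) + 844·(1/2)^(563/274) + 844·(1/2)^(262/274)
      = 94.866 + 203.14 + 435.01 ≈ 733.02 mg.

733 mg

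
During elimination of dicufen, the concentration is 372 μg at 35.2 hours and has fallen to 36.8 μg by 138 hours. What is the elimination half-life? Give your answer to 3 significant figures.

30.8 hours

Over Δt = 138 − 35.2 = 102.8 hours, the level fell by a factor of 372/36.8 ≈ 10.109.
n = log₂(10.109) ≈ 3.3375 half-lives, so t½ = 102.8/3.3375 ≈ 30.801 hours.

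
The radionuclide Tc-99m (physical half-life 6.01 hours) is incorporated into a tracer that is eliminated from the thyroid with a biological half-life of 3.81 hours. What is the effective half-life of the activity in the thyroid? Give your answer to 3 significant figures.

2.33 hours

1/t_eff = 1/t_phys + 1/t_biol = 1/6.01 + 1/3.81 = 0.42886 per hour.
t_eff = 6.01 × 3.81 / (6.01 + 3.81) ≈ 2.3318 hours.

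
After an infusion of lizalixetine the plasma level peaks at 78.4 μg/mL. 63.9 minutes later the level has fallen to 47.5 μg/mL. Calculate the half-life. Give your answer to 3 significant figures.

88.4 minutes

A/A₀ = 47.5/78.4 ≈ 0.60587.
n = log₂(1.6505) ≈ 0.72293 half-lives elapsed in 63.9 minutes.
t½ = 63.9/0.72293 ≈ 88.391 minutes.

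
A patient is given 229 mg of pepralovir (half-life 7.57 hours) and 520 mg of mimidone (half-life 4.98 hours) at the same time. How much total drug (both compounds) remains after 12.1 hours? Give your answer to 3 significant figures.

172 mg

pepralovir: 229 × (1/2)^(12.1/7.57) = 229 × (1/2)^1.5984 ≈ 75.625 mg.
mimidone: 520 × (1/2)^(12.1/4.98) = 520 × (1/2)^2.4297 ≈ 96.513 mg.
Total = 75.625 + 96.513 ≈ 172.14 mg.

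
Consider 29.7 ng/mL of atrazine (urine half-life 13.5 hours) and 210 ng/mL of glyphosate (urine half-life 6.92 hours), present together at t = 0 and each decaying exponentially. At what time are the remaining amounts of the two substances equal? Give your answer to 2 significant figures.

Set 29.7·(1/2)^(t/13.5) = 210·(1/2)^(t/6.92).
Taking log₂: log₂(29.7/210) = t·(1/13.5 − 1/6.92).
log₂(0.14143) = -2.8219; 1/13.5 − 1/6.92 = -0.070435.
t = -2.8219 / -0.070435 ≈ 40.063 hours.

40 hours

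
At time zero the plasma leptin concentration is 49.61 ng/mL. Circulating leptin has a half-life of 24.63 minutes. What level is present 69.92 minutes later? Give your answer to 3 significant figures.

Number of half-lives: n = 69.92/24.63 ≈ 2.8388.
Remaining = 49.61 × (1/2)^2.8388 = 49.61 × 0.13978 ≈ 6.9343 ng/mL.

6.93 ng/mL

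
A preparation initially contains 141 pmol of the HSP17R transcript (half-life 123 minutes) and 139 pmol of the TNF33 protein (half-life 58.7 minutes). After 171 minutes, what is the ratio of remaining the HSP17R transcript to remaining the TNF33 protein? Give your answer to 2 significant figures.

HSP17R transcript: 141 × (1/2)^(171/123) = 141 × (1/2)^1.3902 ≈ 53.792 pmol.
TNF33 protein: 139 × (1/2)^(171/58.7) = 139 × (1/2)^2.9131 ≈ 18.454 pmol.
Ratio ≈ 53.792 / 18.454 ≈ 2.915.

2.9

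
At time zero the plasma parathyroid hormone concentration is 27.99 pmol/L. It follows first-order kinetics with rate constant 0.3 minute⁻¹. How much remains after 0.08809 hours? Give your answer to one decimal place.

5.7 pmol/L

t½ = ln 2 / λ = 0.69315 / 0.3 ≈ 2.3105 minutes.
Convert the elapsed time: 0.08809 hours = 5.2854 minutes.
Number of half-lives: n = 5.2854/2.3105 ≈ 2.2876.
Remaining = 27.99 × (1/2)^2.2876 = 27.99 × 0.20482 ≈ 5.7329 pmol/L.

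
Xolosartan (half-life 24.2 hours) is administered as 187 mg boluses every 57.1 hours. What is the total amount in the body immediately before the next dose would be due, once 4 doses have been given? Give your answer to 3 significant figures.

The 4 doses were given 228.4, 171.3, 114.2, 57.1 hours ago.
Total = 187·(1/2)^(228.4/24.2) + 187·(1/2)^(171.3/24.2) + 187·(1/2)^(114.2/24.2) + 187·(1/2)^(57.1/24.2)
      = 0.2696 + 1.3836 + 7.1003 + 36.438 ≈ 45.192 mg.

45.2 mg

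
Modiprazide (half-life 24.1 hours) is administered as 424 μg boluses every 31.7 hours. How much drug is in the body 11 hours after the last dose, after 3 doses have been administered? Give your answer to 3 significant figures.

The 3 doses were given 74.4, 42.7, 11 hours ago.
Total = 424·(1/2)^(74.4/24.1) + 424·(1/2)^(42.7/24.1) + 424·(1/2)^(11/24.1)
      = 49.894 + 124.17 + 309.01 ≈ 483.07 μg.

483 μg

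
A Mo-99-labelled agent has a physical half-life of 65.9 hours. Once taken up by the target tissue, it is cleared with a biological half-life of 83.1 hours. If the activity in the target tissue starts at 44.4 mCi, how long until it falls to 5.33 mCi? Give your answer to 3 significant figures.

112 hours

1/t_eff = 1/t_phys + 1/t_biol = 1/65.9 + 1/83.1 = 0.027208 per hour.
t_eff = 65.9 × 83.1 / (65.9 + 83.1) ≈ 36.754 hours.
n = log₂(44.4/5.33) ≈ 3.0584; t = 3.0584 × 36.754 ≈ 112.41 hours.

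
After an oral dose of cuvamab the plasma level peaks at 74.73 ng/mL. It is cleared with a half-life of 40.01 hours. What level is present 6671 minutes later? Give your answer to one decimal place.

Convert the elapsed time: 6671 minutes = 111.183 hours.
Number of half-lives: n = 111.183/40.01 ≈ 2.7789.
Remaining = 74.73 × (1/2)^2.7789 = 74.73 × 0.1457 ≈ 10.888 ng/mL.

10.9 ng/mL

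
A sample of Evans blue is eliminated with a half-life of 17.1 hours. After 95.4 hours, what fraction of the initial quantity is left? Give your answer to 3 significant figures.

0.0209

n = 95.4/17.1 ≈ 5.5789 half-lives.
Fraction remaining = (1/2)^5.5789 ≈ 0.02092.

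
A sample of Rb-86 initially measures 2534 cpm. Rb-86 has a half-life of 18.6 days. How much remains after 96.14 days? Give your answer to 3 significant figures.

Number of half-lives: n = 96.14/18.6 ≈ 5.1688.
Remaining = 2534 × (1/2)^5.1688 = 2534 × 0.027799 ≈ 70.443 cpm.

70.4 cpm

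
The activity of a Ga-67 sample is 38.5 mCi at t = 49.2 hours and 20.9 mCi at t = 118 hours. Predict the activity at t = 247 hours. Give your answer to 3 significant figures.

6.65 mCi

Over Δt = 118 − 49.2 = 68.8 hours, the level fell by a factor of 38.5/20.9 ≈ 1.8421.
n = log₂(1.8421) ≈ 0.88136 half-lives, so t½ = 68.8/0.88136 ≈ 78.062 hours.
From t = 118 to t = 247: 20.9 × (1/2)^((247−118)/78.062) ≈ 6.6479 mCi.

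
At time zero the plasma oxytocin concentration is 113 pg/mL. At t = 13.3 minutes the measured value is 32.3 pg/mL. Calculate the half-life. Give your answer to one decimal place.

7.4 minutes

A/A₀ = 32.3/113 ≈ 0.28584.
n = log₂(3.4985) ≈ 1.8067 half-lives elapsed in 13.3 minutes.
t½ = 13.3/1.8067 ≈ 7.3614 minutes.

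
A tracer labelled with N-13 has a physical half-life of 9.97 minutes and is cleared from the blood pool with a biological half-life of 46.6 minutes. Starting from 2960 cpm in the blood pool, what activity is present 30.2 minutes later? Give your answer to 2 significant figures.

230 cpm

1/t_eff = 1/t_phys + 1/t_biol = 1/9.97 + 1/46.6 = 0.12176 per minute.
t_eff = 9.97 × 46.6 / (9.97 + 46.6) ≈ 8.2129 minutes.
Remaining = 2960 × (1/2)^(30.2/8.2129) = 2960 × (1/2)^3.6772 ≈ 231.4 cpm.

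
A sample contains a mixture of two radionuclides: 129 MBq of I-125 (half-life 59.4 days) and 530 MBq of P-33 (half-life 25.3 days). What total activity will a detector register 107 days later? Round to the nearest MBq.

I-125: 129 × (1/2)^(107/59.4) = 129 × (1/2)^1.8013 ≈ 37.011 MBq.
P-33: 530 × (1/2)^(107/25.3) = 530 × (1/2)^4.2292 ≈ 28.258 MBq.
Total = 37.011 + 28.258 ≈ 65.269 MBq.

65 MBq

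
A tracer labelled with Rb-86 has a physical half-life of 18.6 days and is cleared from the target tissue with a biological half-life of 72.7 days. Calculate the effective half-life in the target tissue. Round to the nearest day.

1/t_eff = 1/t_phys + 1/t_biol = 1/18.6 + 1/72.7 = 0.067519 per day.
t_eff = 18.6 × 72.7 / (18.6 + 72.7) ≈ 14.811 days.

15 days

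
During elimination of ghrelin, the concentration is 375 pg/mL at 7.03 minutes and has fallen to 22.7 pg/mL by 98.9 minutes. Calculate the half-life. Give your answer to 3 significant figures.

Over Δt = 98.9 − 7.03 = 91.87 minutes, the level fell by a factor of 375/22.7 ≈ 16.52.
n = log₂(16.52) ≈ 4.0461 half-lives, so t½ = 91.87/4.0461 ≈ 22.706 minutes.

22.7 minutes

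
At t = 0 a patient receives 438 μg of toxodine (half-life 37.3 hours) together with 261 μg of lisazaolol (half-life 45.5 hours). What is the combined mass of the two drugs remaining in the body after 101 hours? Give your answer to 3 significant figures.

123 μg

toxodine: 438 × (1/2)^(101/37.3) = 438 × (1/2)^2.7078 ≈ 67.043 μg.
lisazaolol: 261 × (1/2)^(101/45.5) = 261 × (1/2)^2.2198 ≈ 56.03 μg.
Total = 67.043 + 56.03 ≈ 123.07 μg.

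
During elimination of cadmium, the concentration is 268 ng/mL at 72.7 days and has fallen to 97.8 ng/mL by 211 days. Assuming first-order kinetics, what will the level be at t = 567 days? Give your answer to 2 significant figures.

Over Δt = 211 − 72.7 = 138.3 days, the level fell by a factor of 268/97.8 ≈ 2.7403.
n = log₂(2.7403) ≈ 1.4543 half-lives, so t½ = 138.3/1.4543 ≈ 95.096 days.
From t = 211 to t = 567: 97.8 × (1/2)^((567−211)/95.096) ≈ 7.3013 ng/mL.

7.3 ng/mL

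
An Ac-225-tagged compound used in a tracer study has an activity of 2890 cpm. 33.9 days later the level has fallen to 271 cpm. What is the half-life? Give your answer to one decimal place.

A/A₀ = 271/2890 ≈ 0.093772.
n = log₂(10.664) ≈ 3.4147 half-lives elapsed in 33.9 days.
t½ = 33.9/3.4147 ≈ 9.9277 days.

9.9 days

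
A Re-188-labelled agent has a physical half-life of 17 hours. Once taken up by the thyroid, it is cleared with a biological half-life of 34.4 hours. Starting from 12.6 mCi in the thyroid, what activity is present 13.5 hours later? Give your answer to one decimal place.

5.5 mCi

1/t_eff = 1/t_phys + 1/t_biol = 1/17 + 1/34.4 = 0.087893 per hour.
t_eff = 17 × 34.4 / (17 + 34.4) ≈ 11.377 hours.
Remaining = 12.6 × (1/2)^(13.5/11.377) = 12.6 × (1/2)^1.1866 ≈ 5.5358 mCi.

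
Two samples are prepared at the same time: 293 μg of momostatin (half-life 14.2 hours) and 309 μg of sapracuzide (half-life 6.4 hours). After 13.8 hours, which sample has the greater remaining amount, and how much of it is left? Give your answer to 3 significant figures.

momostatin: 293 × (1/2)^0.97183 ≈ 149.39 μg.
sapracuzide: 309 × (1/2)^2.1562 ≈ 69.321 μg.
Momostatin has more remaining, at ≈ 149.39 μg.

momostatin, 149 μg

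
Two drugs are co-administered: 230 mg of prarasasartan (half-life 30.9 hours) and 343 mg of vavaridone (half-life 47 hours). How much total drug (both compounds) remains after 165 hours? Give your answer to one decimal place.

35.8 mg

prarasasartan: 230 × (1/2)^(165/30.9) = 230 × (1/2)^5.3398 ≈ 5.6792 mg.
vavaridone: 343 × (1/2)^(165/47) = 343 × (1/2)^3.5106 ≈ 30.094 mg.
Total = 5.6792 + 30.094 ≈ 35.774 mg.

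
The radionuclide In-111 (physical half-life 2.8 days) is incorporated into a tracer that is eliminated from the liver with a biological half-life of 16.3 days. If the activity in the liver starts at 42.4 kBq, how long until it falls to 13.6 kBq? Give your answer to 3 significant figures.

3.92 days

1/t_eff = 1/t_phys + 1/t_biol = 1/2.8 + 1/16.3 = 0.41849 per day.
t_eff = 2.8 × 16.3 / (2.8 + 16.3) ≈ 2.3895 days.
n = log₂(42.4/13.6) ≈ 1.6405; t = 1.6405 × 2.3895 ≈ 3.9199 days.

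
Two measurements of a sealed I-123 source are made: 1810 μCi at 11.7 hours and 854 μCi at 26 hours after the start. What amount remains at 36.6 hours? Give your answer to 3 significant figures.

489 μCi

Over Δt = 26 − 11.7 = 14.3 hours, the level fell by a factor of 1810/854 ≈ 2.1194.
n = log₂(2.1194) ≈ 1.0837 half-lives, so t½ = 14.3/1.0837 ≈ 13.196 hours.
From t = 26 to t = 36.6: 854 × (1/2)^((36.6−26)/13.196) ≈ 489.38 μCi.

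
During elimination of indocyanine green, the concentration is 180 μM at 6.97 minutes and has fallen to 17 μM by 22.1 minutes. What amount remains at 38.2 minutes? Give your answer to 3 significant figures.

Over Δt = 22.1 − 6.97 = 15.13 minutes, the level fell by a factor of 180/17 ≈ 10.588.
n = log₂(10.588) ≈ 3.4044 half-lives, so t½ = 15.13/3.4044 ≈ 4.4443 minutes.
From t = 22.1 to t = 38.2: 17 × (1/2)^((38.2−22.1)/4.4443) ≈ 1.3801 μM.

1.38 μM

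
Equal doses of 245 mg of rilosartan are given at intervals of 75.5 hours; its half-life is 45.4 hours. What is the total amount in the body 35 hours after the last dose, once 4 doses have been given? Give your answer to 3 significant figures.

The 4 doses were given 261.5, 186, 110.5, 35 hours ago.
Total = 245·(1/2)^(261.5/45.4) + 245·(1/2)^(186/45.4) + 245·(1/2)^(110.5/45.4) + 245·(1/2)^(35/45.4)
      = 4.5213 + 14.318 + 45.34 + 143.58 ≈ 207.76 mg.

208 mg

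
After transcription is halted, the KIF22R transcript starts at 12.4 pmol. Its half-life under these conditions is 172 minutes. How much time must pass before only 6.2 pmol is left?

6.2/12.4 = 1/2, so 1 half-life has elapsed.
t = 1 × 172 = 172 minutes.

172 minutes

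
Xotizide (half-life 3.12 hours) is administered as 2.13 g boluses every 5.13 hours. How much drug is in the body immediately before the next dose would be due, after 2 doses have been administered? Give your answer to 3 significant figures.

0.899 g

The 2 doses were given 10.26, 5.13 hours ago.
Total = 2.13·(1/2)^(10.26/3.12) + 2.13·(1/2)^(5.13/3.12)
      = 0.218 + 0.68142 ≈ 0.89942 g.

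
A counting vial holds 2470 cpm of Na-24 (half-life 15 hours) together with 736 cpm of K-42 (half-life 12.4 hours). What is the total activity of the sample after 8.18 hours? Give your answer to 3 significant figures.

2160 cpm

Na-24: 2470 × (1/2)^(8.18/15) = 2470 × (1/2)^0.54533 ≈ 1692.5 cpm.
K-42: 736 × (1/2)^(8.18/12.4) = 736 × (1/2)^0.65968 ≈ 465.9 cpm.
Total = 1692.5 + 465.9 ≈ 2158.4 cpm.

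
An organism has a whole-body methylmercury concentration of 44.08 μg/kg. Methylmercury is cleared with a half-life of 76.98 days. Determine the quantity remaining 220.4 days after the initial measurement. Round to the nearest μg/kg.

6 μg/kg

Number of half-lives: n = 220.4/76.98 ≈ 2.8631.
Remaining = 44.08 × (1/2)^2.8631 = 44.08 × 0.13744 ≈ 6.0585 μg/kg.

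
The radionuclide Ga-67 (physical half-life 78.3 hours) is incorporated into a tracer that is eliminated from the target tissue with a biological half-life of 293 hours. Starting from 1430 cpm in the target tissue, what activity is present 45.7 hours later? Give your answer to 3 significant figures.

856 cpm

1/t_eff = 1/t_phys + 1/t_biol = 1/78.3 + 1/293 = 0.016184 per hour.
t_eff = 78.3 × 293 / (78.3 + 293) ≈ 61.788 hours.
Remaining = 1430 × (1/2)^(45.7/61.788) = 1430 × (1/2)^0.73963 ≈ 856.42 cpm.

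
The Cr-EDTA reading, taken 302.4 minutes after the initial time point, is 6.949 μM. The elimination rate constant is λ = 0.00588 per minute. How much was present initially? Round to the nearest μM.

41 μM

t½ = ln 2 / λ = 0.69315 / 0.00588 ≈ 117.88 minutes.
Number of half-lives elapsed: n = 302.4/117.88 ≈ 2.5653.
A₀ = A × 2^n = 6.949 × 2^2.5653 = 6.949 × 5.9187 ≈ 41.129 μM.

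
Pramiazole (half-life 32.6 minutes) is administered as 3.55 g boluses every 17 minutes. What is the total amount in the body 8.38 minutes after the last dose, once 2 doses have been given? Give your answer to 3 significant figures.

The 2 doses were given 25.38, 8.38 minutes ago.
Total = 3.55·(1/2)^(25.38/32.6) + 3.55·(1/2)^(8.38/32.6)
      = 2.0695 + 2.9706 ≈ 5.0401 g.

5.04 g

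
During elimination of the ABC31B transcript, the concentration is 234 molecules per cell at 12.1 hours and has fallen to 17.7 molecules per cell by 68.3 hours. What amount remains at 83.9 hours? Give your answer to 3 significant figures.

Over Δt = 68.3 − 12.1 = 56.2 hours, the level fell by a factor of 234/17.7 ≈ 13.22.
n = log₂(13.22) ≈ 3.7247 half-lives, so t½ = 56.2/3.7247 ≈ 15.089 hours.
From t = 68.3 to t = 83.9: 17.7 × (1/2)^((83.9−68.3)/15.089) ≈ 8.6445 molecules per cell.

8.64 molecules per cell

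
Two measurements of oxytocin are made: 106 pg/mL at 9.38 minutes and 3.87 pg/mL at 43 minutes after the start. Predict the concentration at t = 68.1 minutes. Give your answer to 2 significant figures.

Over Δt = 43 − 9.38 = 33.62 minutes, the level fell by a factor of 106/3.87 ≈ 27.39.
n = log₂(27.39) ≈ 4.7756 half-lives, so t½ = 33.62/4.7756 ≈ 7.04 minutes.
From t = 43 to t = 68.1: 3.87 × (1/2)^((68.1−43)/7.04) ≈ 0.32691 pg/mL.

0.33 pg/mL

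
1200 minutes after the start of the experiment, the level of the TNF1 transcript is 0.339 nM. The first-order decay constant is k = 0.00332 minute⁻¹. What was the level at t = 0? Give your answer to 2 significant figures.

t½ = ln 2 / k = 0.69315 / 0.00332 ≈ 208.78 minutes.
Number of half-lives elapsed: n = 1200/208.78 ≈ 5.7477.
A₀ = A × 2^n = 0.339 × 2^5.7477 = 0.339 × 53.732 ≈ 18.215 nM.

18 nM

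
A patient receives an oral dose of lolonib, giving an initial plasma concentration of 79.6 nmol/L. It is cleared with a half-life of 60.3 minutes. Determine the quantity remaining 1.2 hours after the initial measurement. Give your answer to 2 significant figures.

35 nmol/L

Convert the elapsed time: 1.2 hours = 72 minutes.
Number of half-lives: n = 72/60.3 ≈ 1.194.
Remaining = 79.6 × (1/2)^1.194 = 79.6 × 0.43708 ≈ 34.792 nmol/L.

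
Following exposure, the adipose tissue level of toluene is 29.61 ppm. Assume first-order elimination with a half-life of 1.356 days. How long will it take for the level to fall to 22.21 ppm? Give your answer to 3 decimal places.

0.563 days

Fraction remaining = 22.21/29.61 ≈ 0.75008.
n = log₂(29.61/22.21) = ln(1.3332)/ln 2 ≈ 0.41488 half-lives.
t = n × t½ = 0.41488 × 1.356 ≈ 0.56257 days.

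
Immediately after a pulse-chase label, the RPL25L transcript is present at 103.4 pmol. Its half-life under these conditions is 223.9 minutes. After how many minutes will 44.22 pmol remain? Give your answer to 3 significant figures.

Fraction remaining = 44.22/103.4 ≈ 0.42766.
n = log₂(103.4/44.22) = ln(2.3383)/ln 2 ≈ 1.2255 half-lives.
t = n × t½ = 1.2255 × 223.9 ≈ 274.38 minutes.

274 minutes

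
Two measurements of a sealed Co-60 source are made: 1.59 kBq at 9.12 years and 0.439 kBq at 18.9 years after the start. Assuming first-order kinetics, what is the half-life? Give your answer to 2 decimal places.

5.27 years

Over Δt = 18.9 − 9.12 = 9.78 years, the level fell by a factor of 1.59/0.439 ≈ 3.6219.
n = log₂(3.6219) ≈ 1.8567 half-lives, so t½ = 9.78/1.8567 ≈ 5.2673 years.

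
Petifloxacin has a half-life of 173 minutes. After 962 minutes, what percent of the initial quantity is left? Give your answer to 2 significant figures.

n = 962/173 ≈ 5.5607 half-lives.
Fraction remaining = (1/2)^5.5607 ≈ 0.021187, i.e. 2.1187%.

2.1%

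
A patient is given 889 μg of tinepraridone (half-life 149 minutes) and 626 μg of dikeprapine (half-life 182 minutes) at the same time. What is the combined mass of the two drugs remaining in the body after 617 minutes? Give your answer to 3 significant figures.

110 μg

tinepraridone: 889 × (1/2)^(617/149) = 889 × (1/2)^4.1409 ≈ 50.391 μg.
dikeprapine: 626 × (1/2)^(617/182) = 626 × (1/2)^3.3901 ≈ 59.71 μg.
Total = 50.391 + 59.71 ≈ 110.1 μg.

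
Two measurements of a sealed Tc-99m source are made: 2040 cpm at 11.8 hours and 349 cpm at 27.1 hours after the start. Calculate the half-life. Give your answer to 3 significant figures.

Over Δt = 27.1 − 11.8 = 15.3 hours, the level fell by a factor of 2040/349 ≈ 5.8453.
n = log₂(5.8453) ≈ 2.5473 half-lives, so t½ = 15.3/2.5473 ≈ 6.0064 hours.

6.01 hours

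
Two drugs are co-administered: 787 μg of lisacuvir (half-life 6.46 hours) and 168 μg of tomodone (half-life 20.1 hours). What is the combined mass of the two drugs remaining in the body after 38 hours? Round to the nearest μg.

59 μg

lisacuvir: 787 × (1/2)^(38/6.46) = 787 × (1/2)^5.8824 ≈ 13.342 μg.
tomodone: 168 × (1/2)^(38/20.1) = 168 × (1/2)^1.8905 ≈ 45.31 μg.
Total = 13.342 + 45.31 ≈ 58.652 μg.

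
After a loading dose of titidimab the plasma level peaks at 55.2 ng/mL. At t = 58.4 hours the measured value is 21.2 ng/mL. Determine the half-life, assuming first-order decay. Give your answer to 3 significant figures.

42.3 hours

A/A₀ = 21.2/55.2 ≈ 0.38406.
n = log₂(2.6038) ≈ 1.3806 half-lives elapsed in 58.4 hours.
t½ = 58.4/1.3806 ≈ 42.3 hours.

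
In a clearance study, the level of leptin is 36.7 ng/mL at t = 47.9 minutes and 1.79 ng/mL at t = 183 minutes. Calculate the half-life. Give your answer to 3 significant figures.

Over Δt = 183 − 47.9 = 135.1 minutes, the level fell by a factor of 36.7/1.79 ≈ 20.503.
n = log₂(20.503) ≈ 4.3577 half-lives, so t½ = 135.1/4.3577 ≈ 31.002 minutes.

31.0 minutes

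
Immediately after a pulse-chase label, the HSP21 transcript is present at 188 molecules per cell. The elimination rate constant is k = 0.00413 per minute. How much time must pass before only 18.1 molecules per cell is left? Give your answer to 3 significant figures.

t½ = ln 2 / k = 0.69315 / 0.00413 ≈ 167.83 minutes.
Fraction remaining = 18.1/188 ≈ 0.096277.
n = log₂(188/18.1) = ln(10.387)/ln 2 ≈ 3.3767 half-lives.
t = n × t½ = 3.3767 × 167.83 ≈ 566.71 minutes.

567 minutes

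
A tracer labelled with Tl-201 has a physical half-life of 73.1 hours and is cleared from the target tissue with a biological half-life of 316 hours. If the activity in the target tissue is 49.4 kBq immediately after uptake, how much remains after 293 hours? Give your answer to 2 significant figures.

1.6 kBq

1/t_eff = 1/t_phys + 1/t_biol = 1/73.1 + 1/316 = 0.016844 per hour.
t_eff = 73.1 × 316 / (73.1 + 316) ≈ 59.367 hours.
Remaining = 49.4 × (1/2)^(293/59.367) = 49.4 × (1/2)^4.9354 ≈ 1.6144 kBq.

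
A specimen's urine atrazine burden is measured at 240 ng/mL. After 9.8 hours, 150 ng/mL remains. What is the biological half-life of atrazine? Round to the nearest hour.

A/A₀ = 150/240 ≈ 0.625.
n = log₂(1.6) ≈ 0.67807 half-lives elapsed in 9.8 hours.
t½ = 9.8/0.67807 ≈ 14.453 hours.

14 hours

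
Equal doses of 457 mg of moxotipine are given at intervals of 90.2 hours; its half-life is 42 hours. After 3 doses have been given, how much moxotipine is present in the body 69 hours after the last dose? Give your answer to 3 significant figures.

187 mg

The 3 doses were given 249.4, 159.2, 69 hours ago.
Total = 457·(1/2)^(249.4/42) + 457·(1/2)^(159.2/42) + 457·(1/2)^(69/42)
      = 7.4537 + 33.027 + 146.34 ≈ 186.82 mg.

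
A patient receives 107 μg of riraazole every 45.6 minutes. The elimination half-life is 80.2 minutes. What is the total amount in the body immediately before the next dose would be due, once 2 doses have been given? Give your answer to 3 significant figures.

121 μg

The 2 doses were given 91.2, 45.6 minutes ago.
Total = 107·(1/2)^(91.2/80.2) + 107·(1/2)^(45.6/80.2)
      = 48.648 + 72.148 ≈ 120.8 μg.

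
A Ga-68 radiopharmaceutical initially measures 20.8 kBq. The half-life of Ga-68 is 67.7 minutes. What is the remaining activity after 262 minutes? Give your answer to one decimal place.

1.4 kBq

Number of half-lives: n = 262/67.7 ≈ 3.87.
Remaining = 20.8 × (1/2)^3.87 = 20.8 × 0.068393 ≈ 1.4226 kBq.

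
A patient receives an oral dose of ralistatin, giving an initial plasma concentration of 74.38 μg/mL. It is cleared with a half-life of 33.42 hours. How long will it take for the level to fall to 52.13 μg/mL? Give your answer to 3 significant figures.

17.1 hours

Fraction remaining = 52.13/74.38 ≈ 0.70086.
n = log₂(74.38/52.13) = ln(1.4268)/ln 2 ≈ 0.5128 half-lives.
t = n × t½ = 0.5128 × 33.42 ≈ 17.138 hours.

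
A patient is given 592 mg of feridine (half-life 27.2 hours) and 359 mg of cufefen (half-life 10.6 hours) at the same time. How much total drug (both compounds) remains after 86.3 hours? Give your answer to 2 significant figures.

67 mg

feridine: 592 × (1/2)^(86.3/27.2) = 592 × (1/2)^3.1728 ≈ 65.647 mg.
cufefen: 359 × (1/2)^(86.3/10.6) = 359 × (1/2)^8.1415 ≈ 1.2713 mg.
Total = 65.647 + 1.2713 ≈ 66.918 mg.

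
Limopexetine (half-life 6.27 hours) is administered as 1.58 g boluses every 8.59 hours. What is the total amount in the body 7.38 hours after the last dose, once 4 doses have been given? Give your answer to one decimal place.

1.1 g

The 4 doses were given 33.15, 24.56, 15.97, 7.38 hours ago.
Total = 1.58·(1/2)^(33.15/6.27) + 1.58·(1/2)^(24.56/6.27) + 1.58·(1/2)^(15.97/6.27) + 1.58·(1/2)^(7.38/6.27)
      = 0.040466 + 0.10459 + 0.27035 + 0.69877 ≈ 1.1142 g.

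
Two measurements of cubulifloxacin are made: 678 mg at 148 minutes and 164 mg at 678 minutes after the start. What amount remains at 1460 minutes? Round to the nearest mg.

20 mg

Over Δt = 678 − 148 = 530 minutes, the level fell by a factor of 678/164 ≈ 4.1341.
n = log₂(4.1341) ≈ 2.0476 half-lives, so t½ = 530/2.0476 ≈ 258.84 minutes.
From t = 678 to t = 1460: 164 × (1/2)^((1460−678)/258.84) ≈ 20.202 mg.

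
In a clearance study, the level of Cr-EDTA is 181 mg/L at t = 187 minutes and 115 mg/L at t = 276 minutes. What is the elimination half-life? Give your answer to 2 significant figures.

Over Δt = 276 − 187 = 89 minutes, the level fell by a factor of 181/115 ≈ 1.5739.
n = log₂(1.5739) ≈ 0.65436 half-lives, so t½ = 89/0.65436 ≈ 136.01 minutes.

140 minutes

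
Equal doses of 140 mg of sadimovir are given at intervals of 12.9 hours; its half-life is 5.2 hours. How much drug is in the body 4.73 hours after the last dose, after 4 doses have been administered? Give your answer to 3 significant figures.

The 4 doses were given 43.43, 30.53, 17.63, 4.73 hours ago.
Total = 140·(1/2)^(43.43/5.2) + 140·(1/2)^(30.53/5.2) + 140·(1/2)^(17.63/5.2) + 140·(1/2)^(4.73/5.2)
      = 0.4285 + 2.3919 + 13.351 + 74.526 ≈ 90.697 mg.

90.7 mg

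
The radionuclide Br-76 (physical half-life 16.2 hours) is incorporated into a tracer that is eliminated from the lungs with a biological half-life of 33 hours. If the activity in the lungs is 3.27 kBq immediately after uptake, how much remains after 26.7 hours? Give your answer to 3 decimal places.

0.595 kBq

1/t_eff = 1/t_phys + 1/t_biol = 1/16.2 + 1/33 = 0.092031 per hour.
t_eff = 16.2 × 33 / (16.2 + 33) ≈ 10.866 hours.
Remaining = 3.27 × (1/2)^(26.7/10.866) = 3.27 × (1/2)^2.4572 ≈ 0.59545 kBq.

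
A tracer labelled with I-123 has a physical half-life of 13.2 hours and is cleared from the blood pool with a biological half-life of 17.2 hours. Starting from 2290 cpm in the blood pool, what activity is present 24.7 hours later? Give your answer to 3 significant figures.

231 cpm

1/t_eff = 1/t_phys + 1/t_biol = 1/13.2 + 1/17.2 = 0.1339 per hour.
t_eff = 13.2 × 17.2 / (13.2 + 17.2) ≈ 7.4684 hours.
Remaining = 2290 × (1/2)^(24.7/7.4684) = 2290 × (1/2)^3.3073 ≈ 231.34 cpm.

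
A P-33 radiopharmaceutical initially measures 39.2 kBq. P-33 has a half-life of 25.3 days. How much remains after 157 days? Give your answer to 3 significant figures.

Number of half-lives: n = 157/25.3 ≈ 6.2055.
Remaining = 39.2 × (1/2)^6.2055 = 39.2 × 0.01355 ≈ 0.53117 kBq.

0.531 kBq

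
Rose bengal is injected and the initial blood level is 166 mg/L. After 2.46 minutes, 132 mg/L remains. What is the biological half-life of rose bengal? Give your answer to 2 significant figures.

7.4 minutes

A/A₀ = 132/166 ≈ 0.79518.
n = log₂(1.2576) ≈ 0.33065 half-lives elapsed in 2.46 minutes.
t½ = 2.46/0.33065 ≈ 7.44 minutes.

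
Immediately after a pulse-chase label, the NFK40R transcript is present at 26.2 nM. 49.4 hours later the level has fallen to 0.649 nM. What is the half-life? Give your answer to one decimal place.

A/A₀ = 0.649/26.2 ≈ 0.024771.
n = log₂(40.37) ≈ 5.3352 half-lives elapsed in 49.4 hours.
t½ = 49.4/5.3352 ≈ 9.2593 hours.

9.3 hours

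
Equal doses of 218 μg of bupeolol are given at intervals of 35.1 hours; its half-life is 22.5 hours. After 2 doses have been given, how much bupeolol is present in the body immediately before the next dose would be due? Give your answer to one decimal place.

The 2 doses were given 70.2, 35.1 hours ago.
Total = 218·(1/2)^(70.2/22.5) + 218·(1/2)^(35.1/22.5)
      = 25.075 + 73.935 ≈ 99.01 μg.

99.0 μg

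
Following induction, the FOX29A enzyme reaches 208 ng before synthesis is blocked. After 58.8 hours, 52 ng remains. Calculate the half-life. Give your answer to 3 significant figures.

A/A₀ = 52/208 ≈ 0.25.
n = log₂(4) ≈ 2 half-lives elapsed in 58.8 hours.
t½ = 58.8/2 ≈ 29.4 hours.

29.4 hours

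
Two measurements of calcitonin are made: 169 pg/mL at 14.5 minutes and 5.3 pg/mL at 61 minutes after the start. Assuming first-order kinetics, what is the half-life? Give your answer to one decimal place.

9.3 minutes

Over Δt = 61 − 14.5 = 46.5 minutes, the level fell by a factor of 169/5.3 ≈ 31.887.
n = log₂(31.887) ≈ 4.9949 half-lives, so t½ = 46.5/4.9949 ≈ 9.3095 minutes.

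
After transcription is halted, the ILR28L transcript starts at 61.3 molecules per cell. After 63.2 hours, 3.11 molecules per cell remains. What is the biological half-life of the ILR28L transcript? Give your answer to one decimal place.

A/A₀ = 3.11/61.3 ≈ 0.050734.
n = log₂(19.711) ≈ 4.3009 half-lives elapsed in 63.2 hours.
t½ = 63.2/4.3009 ≈ 14.695 hours.

14.7 hours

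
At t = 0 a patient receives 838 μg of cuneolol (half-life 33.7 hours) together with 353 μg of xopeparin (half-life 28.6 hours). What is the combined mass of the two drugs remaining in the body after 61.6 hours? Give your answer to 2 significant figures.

320 μg

cuneolol: 838 × (1/2)^(61.6/33.7) = 838 × (1/2)^1.8279 ≈ 236.04 μg.
xopeparin: 353 × (1/2)^(61.6/28.6) = 353 × (1/2)^2.1538 ≈ 79.324 μg.
Total = 236.04 + 79.324 ≈ 315.37 μg.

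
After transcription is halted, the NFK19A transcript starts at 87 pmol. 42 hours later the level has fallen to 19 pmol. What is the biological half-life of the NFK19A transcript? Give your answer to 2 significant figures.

19 hours

A/A₀ = 19/87 ≈ 0.21839.
n = log₂(4.5789) ≈ 2.195 half-lives elapsed in 42 hours.
t½ = 42/2.195 ≈ 19.134 hours.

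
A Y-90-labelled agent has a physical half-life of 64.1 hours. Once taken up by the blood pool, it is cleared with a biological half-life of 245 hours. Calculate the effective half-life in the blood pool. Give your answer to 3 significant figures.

50.8 hours

1/t_eff = 1/t_phys + 1/t_biol = 1/64.1 + 1/245 = 0.019682 per hour.
t_eff = 64.1 × 245 / (64.1 + 245) ≈ 50.807 hours.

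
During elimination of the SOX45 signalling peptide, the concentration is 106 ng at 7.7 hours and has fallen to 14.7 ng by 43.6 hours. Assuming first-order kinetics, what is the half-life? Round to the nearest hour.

Over Δt = 43.6 − 7.7 = 35.9 hours, the level fell by a factor of 106/14.7 ≈ 7.2109.
n = log₂(7.2109) ≈ 2.8502 half-lives, so t½ = 35.9/2.8502 ≈ 12.596 hours.

13 hours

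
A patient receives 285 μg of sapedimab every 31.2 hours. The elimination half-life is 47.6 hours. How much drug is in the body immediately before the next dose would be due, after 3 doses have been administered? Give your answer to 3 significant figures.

The 3 doses were given 93.6, 62.4, 31.2 hours ago.
Total = 285·(1/2)^(93.6/47.6) + 285·(1/2)^(62.4/47.6) + 285·(1/2)^(31.2/47.6)
      = 72.93 + 114.87 + 180.94 ≈ 368.74 μg.

369 μg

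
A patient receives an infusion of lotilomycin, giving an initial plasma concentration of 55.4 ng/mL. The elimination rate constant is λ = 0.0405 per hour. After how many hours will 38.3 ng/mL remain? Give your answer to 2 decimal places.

t½ = ln 2 / λ = 0.69315 / 0.0405 ≈ 17.115 hours.
Fraction remaining = 38.3/55.4 ≈ 0.69134.
n = log₂(55.4/38.3) = ln(1.4465)/ln 2 ≈ 0.53254 half-lives.
t = n × t½ = 0.53254 × 17.115 ≈ 9.1143 hours.

9.11 hours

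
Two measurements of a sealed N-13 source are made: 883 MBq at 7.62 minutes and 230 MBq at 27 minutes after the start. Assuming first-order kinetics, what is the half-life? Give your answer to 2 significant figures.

Over Δt = 27 − 7.62 = 19.38 minutes, the level fell by a factor of 883/230 ≈ 3.8391.
n = log₂(3.8391) ≈ 1.9408 half-lives, so t½ = 19.38/1.9408 ≈ 9.9857 minutes.

10 minutes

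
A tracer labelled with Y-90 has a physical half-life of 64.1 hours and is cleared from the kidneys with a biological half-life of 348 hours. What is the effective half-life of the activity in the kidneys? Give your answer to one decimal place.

54.1 hours

1/t_eff = 1/t_phys + 1/t_biol = 1/64.1 + 1/348 = 0.018474 per hour.
t_eff = 64.1 × 348 / (64.1 + 348) ≈ 54.13 hours.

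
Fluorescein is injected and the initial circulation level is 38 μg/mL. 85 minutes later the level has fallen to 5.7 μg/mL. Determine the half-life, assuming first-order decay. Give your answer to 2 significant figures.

A/A₀ = 5.7/38 ≈ 0.15.
n = log₂(6.6667) ≈ 2.737 half-lives elapsed in 85 minutes.
t½ = 85/2.737 ≈ 31.056 minutes.

31 minutes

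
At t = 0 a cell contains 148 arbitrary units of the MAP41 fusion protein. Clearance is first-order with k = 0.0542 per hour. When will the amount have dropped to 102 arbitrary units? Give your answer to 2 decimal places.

t½ = ln 2 / k = 0.69315 / 0.0542 ≈ 12.789 hours.
Fraction remaining = 102/148 ≈ 0.68919.
n = log₂(148/102) = ln(1.451)/ln 2 ≈ 0.53703 half-lives.
t = n × t½ = 0.53703 × 12.789 ≈ 6.8679 hours.

6.87 hours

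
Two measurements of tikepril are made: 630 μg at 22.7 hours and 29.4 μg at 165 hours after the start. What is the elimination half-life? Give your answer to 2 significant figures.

32 hours

Over Δt = 165 − 22.7 = 142.3 hours, the level fell by a factor of 630/29.4 ≈ 21.429.
n = log₂(21.429) ≈ 4.4215 half-lives, so t½ = 142.3/4.4215 ≈ 32.184 hours.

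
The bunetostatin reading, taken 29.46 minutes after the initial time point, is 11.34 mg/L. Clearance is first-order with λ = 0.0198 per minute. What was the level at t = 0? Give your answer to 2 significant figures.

t½ = ln 2 / λ = 0.69315 / 0.0198 ≈ 35.007 minutes.
Number of half-lives elapsed: n = 29.46/35.007 ≈ 0.84154.
A₀ = A × 2^n = 11.34 × 2^0.84154 = 11.34 × 1.792 ≈ 20.321 mg/L.

20 mg/L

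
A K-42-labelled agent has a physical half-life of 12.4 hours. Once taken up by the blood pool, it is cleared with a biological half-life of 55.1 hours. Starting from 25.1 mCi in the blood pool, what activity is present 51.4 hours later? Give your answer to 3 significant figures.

1/t_eff = 1/t_phys + 1/t_biol = 1/12.4 + 1/55.1 = 0.098794 per hour.
t_eff = 12.4 × 55.1 / (12.4 + 55.1) ≈ 10.122 hours.
Remaining = 25.1 × (1/2)^(51.4/10.122) = 25.1 × (1/2)^5.078 ≈ 0.74309 mCi.

0.743 mCi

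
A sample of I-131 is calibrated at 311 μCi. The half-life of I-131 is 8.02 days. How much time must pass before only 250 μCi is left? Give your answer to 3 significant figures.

Fraction remaining = 250/311 ≈ 0.80386.
n = log₂(311/250) = ln(1.244)/ln 2 ≈ 0.31499 half-lives.
t = n × t½ = 0.31499 × 8.02 ≈ 2.5262 days.

2.53 days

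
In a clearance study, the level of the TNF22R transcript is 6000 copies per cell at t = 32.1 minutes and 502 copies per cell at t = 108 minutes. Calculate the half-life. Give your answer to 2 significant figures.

Over Δt = 108 − 32.1 = 75.9 minutes, the level fell by a factor of 6000/502 ≈ 11.952.
n = log₂(11.952) ≈ 3.5792 half-lives, so t½ = 75.9/3.5792 ≈ 21.206 minutes.

21 minutes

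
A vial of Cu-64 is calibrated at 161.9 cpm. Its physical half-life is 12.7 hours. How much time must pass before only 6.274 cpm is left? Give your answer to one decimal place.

Fraction remaining = 6.274/161.9 ≈ 0.038752.
n = log₂(161.9/6.274) = ln(25.805)/ln 2 ≈ 4.6896 half-lives.
t = n × t½ = 4.6896 × 12.7 ≈ 59.558 hours.

59.6 hours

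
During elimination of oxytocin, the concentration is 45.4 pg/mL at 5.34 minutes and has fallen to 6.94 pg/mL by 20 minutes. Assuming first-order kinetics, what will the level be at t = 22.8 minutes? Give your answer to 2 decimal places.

Over Δt = 20 − 5.34 = 14.66 minutes, the level fell by a factor of 45.4/6.94 ≈ 6.5418.
n = log₂(6.5418) ≈ 2.7097 half-lives, so t½ = 14.66/2.7097 ≈ 5.4102 minutes.
From t = 20 to t = 22.8: 6.94 × (1/2)^((22.8−20)/5.4102) ≈ 4.848 pg/mL.

4.85 pg/mL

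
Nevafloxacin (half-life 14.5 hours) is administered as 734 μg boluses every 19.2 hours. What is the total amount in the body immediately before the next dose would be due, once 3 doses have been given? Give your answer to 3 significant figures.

The 3 doses were given 57.6, 38.4, 19.2 hours ago.
Total = 734·(1/2)^(57.6/14.5) + 734·(1/2)^(38.4/14.5) + 734·(1/2)^(19.2/14.5)
      = 46.761 + 117.08 + 293.15 ≈ 456.99 μg.

457 μg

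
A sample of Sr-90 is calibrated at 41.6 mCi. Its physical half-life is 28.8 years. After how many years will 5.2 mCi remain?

5.2/41.6 = 1/8, so 3 half-lives have elapsed.
t = 3 × 28.8 = 86.4 years.

86.4 years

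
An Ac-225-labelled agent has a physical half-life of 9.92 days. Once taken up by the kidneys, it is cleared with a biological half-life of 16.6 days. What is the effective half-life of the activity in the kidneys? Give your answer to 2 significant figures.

1/t_eff = 1/t_phys + 1/t_biol = 1/9.92 + 1/16.6 = 0.16105 per day.
t_eff = 9.92 × 16.6 / (9.92 + 16.6) ≈ 6.2094 days.

6.2 days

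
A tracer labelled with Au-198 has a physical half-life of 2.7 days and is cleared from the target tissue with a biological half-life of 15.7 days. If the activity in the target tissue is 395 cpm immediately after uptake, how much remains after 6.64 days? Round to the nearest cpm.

54 cpm

1/t_eff = 1/t_phys + 1/t_biol = 1/2.7 + 1/15.7 = 0.43406 per day.
t_eff = 2.7 × 15.7 / (2.7 + 15.7) ≈ 2.3038 days.
Remaining = 395 × (1/2)^(6.64/2.3038) = 395 × (1/2)^2.8822 ≈ 53.576 cpm.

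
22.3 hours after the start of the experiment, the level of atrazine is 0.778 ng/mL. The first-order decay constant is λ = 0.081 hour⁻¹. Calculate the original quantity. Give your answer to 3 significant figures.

t½ = ln 2 / λ = 0.69315 / 0.081 ≈ 8.5574 hours.
Number of half-lives elapsed: n = 22.3/8.5574 ≈ 2.6059.
A₀ = A × 2^n = 0.778 × 2^2.6059 = 0.778 × 6.0879 ≈ 4.7364 ng/mL.

4.74 ng/mL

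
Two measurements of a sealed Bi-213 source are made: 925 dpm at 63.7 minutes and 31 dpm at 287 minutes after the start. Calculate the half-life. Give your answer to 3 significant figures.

45.6 minutes

Over Δt = 287 − 63.7 = 223.3 minutes, the level fell by a factor of 925/31 ≈ 29.839.
n = log₂(29.839) ≈ 4.8991 half-lives, so t½ = 223.3/4.8991 ≈ 45.58 minutes.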